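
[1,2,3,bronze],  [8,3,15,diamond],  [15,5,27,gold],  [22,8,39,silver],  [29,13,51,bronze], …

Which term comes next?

First slot — +7 each step: 1, 8, 15, 22, 29 → 36.
For the second slot, each term is the sum of the two before it: 2, 3, 5, 8, 13 → 21.
Third slot: +12 each step, so 3, 15, 27, 39, 51 → 63.
Rank: bronze, diamond, gold, silver, bronze → diamond (repeats bronze → diamond → gold → silver).
Combining the parts gives [36,21,63,diamond].

[36,21,63,diamond]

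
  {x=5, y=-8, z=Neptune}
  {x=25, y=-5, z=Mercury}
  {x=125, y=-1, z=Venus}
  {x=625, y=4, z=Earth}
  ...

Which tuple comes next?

X goes 5, 25, 125, 625 → 3125 (×5 each step).
Y — differences are 3, 4, 5, … (increasing by 1 each time): -8, -5, -1, 4 → 10.
Z: runs through the planets Mercury→Neptune; Neptune, Mercury, Venus, Earth → Mars.
So the next tuple is {x=3125, y=10, z=Mars}.

{x=3125, y=10, z=Mars}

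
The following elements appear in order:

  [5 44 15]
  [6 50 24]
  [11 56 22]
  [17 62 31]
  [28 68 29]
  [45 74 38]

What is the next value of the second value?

First value: 5, 6, 11, 17, 28, 45 → 73 (each term is the sum of the two before it).
Second value — +6 each step: 44, 50, 56, 62, 68, 74 → 80.
Third value: alternating steps +9, −2, +9, −2, …, so 15, 24, 22, 31, 29, 38 → 36.

80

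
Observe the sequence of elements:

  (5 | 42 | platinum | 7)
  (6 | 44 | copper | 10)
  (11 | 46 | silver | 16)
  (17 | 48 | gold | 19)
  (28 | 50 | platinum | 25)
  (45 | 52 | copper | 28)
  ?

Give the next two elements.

(73 | 54 | silver | 34), (118 | 56 | gold | 37)

First part: each term is the sum of the two before it; 5, 6, 11, 17, 28, 45 → 73 → 118.
Second part: +2 each step; 42, 44, 46, 48, 50, 52 → 54 → 56.
Metal — repeats platinum → copper → silver → gold: platinum, copper, silver, gold, platinum, copper → silver → gold.
Fourth part: 7, 10, 16, 19, 25, 28 → 34 → 37 (alternating steps +3, +6, +3, +6, …).
Putting the parts together: (73 | 54 | silver | 34) and then (118 | 56 | gold | 37).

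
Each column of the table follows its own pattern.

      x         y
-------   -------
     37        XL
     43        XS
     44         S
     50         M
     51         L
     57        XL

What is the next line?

58  XS

Column x: 37, 43, 44, 50, 51, 57 → 58 (alternating steps +6, +1, +6, +1, …).
Column y — repeats XL → XS → S → M → L: XL, XS, S, M, L, XL → XS.
Combining the parts gives 58  XS.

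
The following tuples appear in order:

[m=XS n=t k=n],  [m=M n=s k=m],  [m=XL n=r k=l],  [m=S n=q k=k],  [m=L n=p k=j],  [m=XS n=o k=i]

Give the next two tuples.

M: repeats XS → M → XL → S → L, so XS, M, XL, S, L, XS → M → XL.
N: letters move back 1 place in the alphabet; t, s, r, q, p, o → n → m.
K: letters move back 1 place in the alphabet; n, m, l, k, j, i → h → g.
So the next two tuples are [m=M n=n k=h] and [m=XL n=m k=g].

[m=M n=n k=h], [m=XL n=m k=g]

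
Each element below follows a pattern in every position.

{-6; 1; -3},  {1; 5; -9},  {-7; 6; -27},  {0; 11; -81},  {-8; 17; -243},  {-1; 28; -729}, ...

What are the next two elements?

First entry: alternating steps +7, −8, +7, −8, …, so -6, 1, -7, 0, -8, -1 → -9 → -2.
Second entry: 1, 5, 6, 11, 17, 28 → 45 → 73 (each term is the sum of the two before it).
Third entry: -3, -9, -27, -81, -243, -729 → -2187 → -6561 (×3 each step).
So the next two elements are {-9; 45; -2187} and {-2; 73; -6561}.

{-9; 45; -2187}, {-2; 73; -6561}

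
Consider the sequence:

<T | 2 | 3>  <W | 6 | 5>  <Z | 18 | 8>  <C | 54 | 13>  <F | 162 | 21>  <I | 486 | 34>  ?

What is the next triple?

<L | 1458 | 55>

Letter: letters move forward 3 places in the alphabet, wrapping Z→A; T, W, Z, C, F, I → L.
Second value — ×3 each step: 2, 6, 18, 54, 162, 486 → 1458.
Third value: 3, 5, 8, 13, 21, 34 → 55 (each term is the sum of the two before it).
Putting it together: <L | 1458 | 55>.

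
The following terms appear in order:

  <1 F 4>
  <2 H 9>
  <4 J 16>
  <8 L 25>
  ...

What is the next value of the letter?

N

Letter: letters move forward 2 places in the alphabet; F, H, J, L → N.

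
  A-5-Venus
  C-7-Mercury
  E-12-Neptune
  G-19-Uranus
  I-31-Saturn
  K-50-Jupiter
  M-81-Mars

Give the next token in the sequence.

Letter — letters move forward 2 places in the alphabet: A, C, E, G, I, K, M → O.
Second component: each term is the sum of the two before it; 5, 7, 12, 19, 31, 50, 81 → 131.
For the planet, runs backward through the planets Mercury→Neptune: Venus, Mercury, Neptune, Uranus, Saturn, Jupiter, Mars → Earth.
So the next token is O-131-Earth.

O-131-Earth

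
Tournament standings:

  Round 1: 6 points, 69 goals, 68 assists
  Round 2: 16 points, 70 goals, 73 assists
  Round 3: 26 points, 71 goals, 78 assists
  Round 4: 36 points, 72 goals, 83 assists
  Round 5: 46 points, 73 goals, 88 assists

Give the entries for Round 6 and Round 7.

56 points, 74 goals, 93 assists; 66 points, 75 goals, 98 assists

Points goes 6, 16, 26, 36, 46 → 56 → 66 (+10 each step).
Goals: 69, 70, 71, 72, 73 → 74 → 75 (+1 each step).
Assists goes 68, 73, 78, 83, 88 → 93 → 98 (+5 each step).
So the next two rows are 56 points, 74 goals, 93 assists and 66 points, 75 goals, 98 assists.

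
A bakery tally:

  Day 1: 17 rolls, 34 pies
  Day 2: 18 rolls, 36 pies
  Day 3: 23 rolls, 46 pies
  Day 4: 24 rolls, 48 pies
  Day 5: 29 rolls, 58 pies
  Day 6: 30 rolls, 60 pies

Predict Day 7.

35 rolls, 70 pies

Rolls: 17, 18, 23, 24, 29, 30 → 35 (alternating steps +1, +5, +1, +5, …).
For the pies, always 2 × the rolls: 34, 36, 46, 48, 58, 60 → 70.
Combining the parts gives 35 rolls, 70 pies.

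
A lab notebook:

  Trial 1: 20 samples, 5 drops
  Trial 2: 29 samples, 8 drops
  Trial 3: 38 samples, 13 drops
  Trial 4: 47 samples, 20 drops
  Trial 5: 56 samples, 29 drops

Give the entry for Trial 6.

Samples goes 20, 29, 38, 47, 56 → 65 (+9 each step).
Drops — differences are 3, 5, 7, … (increasing by 2 each time): 5, 8, 13, 20, 29 → 40.
So the next row is 65 samples, 40 drops.

65 samples, 40 drops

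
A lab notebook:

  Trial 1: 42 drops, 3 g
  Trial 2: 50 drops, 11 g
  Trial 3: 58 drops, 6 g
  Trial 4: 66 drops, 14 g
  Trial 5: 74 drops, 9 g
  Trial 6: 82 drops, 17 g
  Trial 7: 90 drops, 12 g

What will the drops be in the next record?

Drops — +8 each step: 42, 50, 58, 66, 74, 82, 90 → 98.
G: 3, 11, 6, 14, 9, 17, 12 → 20 (alternating steps +8, −5, +8, −5, …).

98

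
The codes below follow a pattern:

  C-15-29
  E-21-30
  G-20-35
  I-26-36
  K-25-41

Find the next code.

M-31-42

For the letter, letters move forward 2 places in the alphabet: C, E, G, I, K → M.
Second component: alternating steps +6, −1, +6, −1, …, so 15, 21, 20, 26, 25 → 31.
Third component: alternating steps +1, +5, +1, +5, …, so 29, 30, 35, 36, 41 → 42.
So the next code is M-31-42.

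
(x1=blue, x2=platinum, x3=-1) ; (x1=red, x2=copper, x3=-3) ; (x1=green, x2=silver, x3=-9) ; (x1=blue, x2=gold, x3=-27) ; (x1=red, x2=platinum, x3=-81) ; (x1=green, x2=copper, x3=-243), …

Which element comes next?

(x1=blue, x2=silver, x3=-729)

X1 goes blue, red, green, blue, red, green → blue (repeats blue → red → green).
For the x2, repeats platinum → copper → silver → gold: platinum, copper, silver, gold, platinum, copper → silver.
X3: -1, -3, -9, -27, -81, -243 → -729 (×3 each step).
So the next element is (x1=blue, x2=silver, x3=-729).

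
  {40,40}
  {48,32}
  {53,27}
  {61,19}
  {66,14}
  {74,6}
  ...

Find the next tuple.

First part: alternating steps +8, +5, +8, +5, …, so 40, 48, 53, 61, 66, 74 → 79.
Second part — together with the first part always sums to 80: 40, 32, 27, 19, 14, 6 → 1.
So the next tuple is {79,1}.

{79,1}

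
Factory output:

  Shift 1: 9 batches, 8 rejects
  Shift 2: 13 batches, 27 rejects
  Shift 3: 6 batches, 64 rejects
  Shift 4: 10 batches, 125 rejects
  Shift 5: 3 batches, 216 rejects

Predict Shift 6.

7 batches, 343 rejects

Batches — alternating steps +4, −7, +4, −7, …: 9, 13, 6, 10, 3 → 7.
Rejects: perfect cubes: 2³, 3³, 4³, …, so 8, 27, 64, 125, 216 → 343.
So the next row is 7 batches, 343 rejects.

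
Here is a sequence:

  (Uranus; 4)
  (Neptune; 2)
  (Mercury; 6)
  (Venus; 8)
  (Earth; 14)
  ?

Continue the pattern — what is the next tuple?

(Mars; 22)

Planet: Uranus, Neptune, Mercury, Venus, Earth → Mars (runs through the planets Mercury→Neptune).
For the second value, each term is the sum of the two before it: 4, 2, 6, 8, 14 → 22.
So the next tuple is (Mars; 22).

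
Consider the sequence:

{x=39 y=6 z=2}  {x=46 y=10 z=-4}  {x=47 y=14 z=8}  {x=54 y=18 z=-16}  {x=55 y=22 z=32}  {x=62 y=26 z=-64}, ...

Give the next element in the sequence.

{x=63 y=30 z=128}

For the x, alternating steps +7, +1, +7, +1, …: 39, 46, 47, 54, 55, 62 → 63.
Y — +4 each step: 6, 10, 14, 18, 22, 26 → 30.
Z: ×(-2) each step, so 2, -4, 8, -16, 32, -64 → 128.
Combining the parts gives {x=63 y=30 z=128}.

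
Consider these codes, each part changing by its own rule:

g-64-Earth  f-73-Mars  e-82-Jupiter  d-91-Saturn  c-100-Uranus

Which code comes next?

b-109-Neptune

For the letter, letters move back 1 place in the alphabet: g, f, e, d, c → b.
Second component — +9 each step: 64, 73, 82, 91, 100 → 109.
Planet — runs through the planets Mercury→Neptune: Earth, Mars, Jupiter, Saturn, Uranus → Neptune.
Combining the parts gives b-109-Neptune.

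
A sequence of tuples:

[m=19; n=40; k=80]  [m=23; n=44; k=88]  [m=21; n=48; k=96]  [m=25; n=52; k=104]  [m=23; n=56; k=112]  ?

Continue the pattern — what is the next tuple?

M: alternating steps +4, −2, +4, −2, …, so 19, 23, 21, 25, 23 → 27.
For the n, +4 each step: 40, 44, 48, 52, 56 → 60.
K — always 2 × the n: 80, 88, 96, 104, 112 → 120.
Combining the parts gives [m=27; n=60; k=120].

[m=27; n=60; k=120]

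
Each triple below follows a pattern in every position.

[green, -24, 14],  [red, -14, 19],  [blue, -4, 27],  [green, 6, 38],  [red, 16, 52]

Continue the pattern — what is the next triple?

Colour: green, red, blue, green, red → blue (repeats green → red → blue).
Second entry: +10 each step; -24, -14, -4, 6, 16 → 26.
Third entry: differences are 5, 8, 11, … (increasing by 3 each time), so 14, 19, 27, 38, 52 → 69.
Combining the parts gives [blue, 26, 69].

[blue, 26, 69]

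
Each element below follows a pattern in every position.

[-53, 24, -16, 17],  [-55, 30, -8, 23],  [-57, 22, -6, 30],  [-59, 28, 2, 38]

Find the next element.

First slot — −2 each step: -53, -55, -57, -59 → -61.
Second slot — alternating steps +6, −8, +6, −8, …: 24, 30, 22, 28 → 20.
Third slot goes -16, -8, -6, 2 → 4 (alternating steps +8, +2, +8, +2, …).
Fourth slot goes 17, 23, 30, 38 → 47 (differences are 6, 7, 8, … (increasing by 1 each time)).
Combining the parts gives [-61, 20, 4, 47].

[-61, 20, 4, 47]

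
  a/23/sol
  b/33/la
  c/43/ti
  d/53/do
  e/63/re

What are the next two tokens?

Letter: a, b, c, d, e → f → g (letters move forward 1 place in the alphabet).
Second component: +10 each step, so 23, 33, 43, 53, 63 → 73 → 83.
Note goes sol, la, ti, do, re → mi → fa (runs through the solfège scale do→ti).
So the next two tokens are f/73/mi and g/83/fa.

f/73/mi then g/83/fa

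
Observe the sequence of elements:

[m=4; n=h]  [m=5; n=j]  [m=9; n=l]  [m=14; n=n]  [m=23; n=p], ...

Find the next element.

M: each term is the sum of the two before it; 4, 5, 9, 14, 23 → 37.
N goes h, j, l, n, p → r (letters move forward 2 places in the alphabet).
Combining the parts gives [m=37; n=r].

[m=37; n=r]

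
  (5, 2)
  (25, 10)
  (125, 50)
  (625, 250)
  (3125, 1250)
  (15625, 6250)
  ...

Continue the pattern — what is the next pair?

First part: ×5 each step, so 5, 25, 125, 625, 3125, 15625 → 78125.
For the second part, ×5 each step: 2, 10, 50, 250, 1250, 6250 → 31250.
Combining the parts gives (78125, 31250).

(78125, 31250)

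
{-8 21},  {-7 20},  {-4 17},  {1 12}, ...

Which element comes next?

First entry goes -8, -7, -4, 1 → 8 (differences are 1, 3, 5, … (increasing by 2 each time)).
Second entry: together with the first entry always sums to 13, so 21, 20, 17, 12 → 5.
So the next element is {8 5}.

{8 5}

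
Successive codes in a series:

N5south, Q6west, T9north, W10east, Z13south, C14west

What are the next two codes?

F17north then I18east

Letter: N, Q, T, W, Z, C → F → I (letters move forward 3 places in the alphabet, wrapping Z→A).
For the second component, alternating steps +1, +3, +1, +3, …: 5, 6, 9, 10, 13, 14 → 17 → 18.
Direction: repeats south → west → north → east, so south, west, north, east, south, west → north → east.
Putting the parts together: F17north and then I18east.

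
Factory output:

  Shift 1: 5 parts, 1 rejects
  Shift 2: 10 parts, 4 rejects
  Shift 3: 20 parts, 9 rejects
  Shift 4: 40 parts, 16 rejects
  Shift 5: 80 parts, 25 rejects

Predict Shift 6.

160 parts, 36 rejects

Parts: 5, 10, 20, 40, 80 → 160 (×2 each step).
Rejects goes 1, 4, 9, 16, 25 → 36 (perfect squares: 1², 2², 3², …).
So the next record is 160 parts, 36 rejects.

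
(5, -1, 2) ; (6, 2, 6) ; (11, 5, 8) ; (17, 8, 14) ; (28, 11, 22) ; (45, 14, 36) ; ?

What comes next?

First coordinate: 5, 6, 11, 17, 28, 45 → 73 (each term is the sum of the two before it).
Second coordinate goes -1, 2, 5, 8, 11, 14 → 17 (+3 each step).
Third coordinate: each term is the sum of the two before it, so 2, 6, 8, 14, 22, 36 → 58.
Putting it together: (73, 17, 58).

(73, 17, 58)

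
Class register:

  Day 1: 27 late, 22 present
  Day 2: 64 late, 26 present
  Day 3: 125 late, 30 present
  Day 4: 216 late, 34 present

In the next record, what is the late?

343

Late: 27, 64, 125, 216 → 343 (perfect cubes: 3³, 4³, 5³, …).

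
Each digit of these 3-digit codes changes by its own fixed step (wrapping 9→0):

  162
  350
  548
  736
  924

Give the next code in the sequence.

112

First digit: +2 each step, mod 10; 1, 3, 5, 7, 9 → 1.
Second digit goes 6, 5, 4, 3, 2 → 1 (−1 each step, mod 10).
Third digit goes 2, 0, 8, 6, 4 → 2 (−2 each step, mod 10).
Combining the parts gives 112.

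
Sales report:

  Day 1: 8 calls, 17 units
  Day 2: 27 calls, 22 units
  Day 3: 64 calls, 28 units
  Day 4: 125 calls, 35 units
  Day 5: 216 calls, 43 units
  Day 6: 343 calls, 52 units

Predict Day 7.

Calls: 8, 27, 64, 125, 216, 343 → 512 (perfect cubes: 2³, 3³, 4³, …).
Units: differences are 5, 6, 7, … (increasing by 1 each time); 17, 22, 28, 35, 43, 52 → 62.
Putting it together: 512 calls, 62 units.

512 calls, 62 units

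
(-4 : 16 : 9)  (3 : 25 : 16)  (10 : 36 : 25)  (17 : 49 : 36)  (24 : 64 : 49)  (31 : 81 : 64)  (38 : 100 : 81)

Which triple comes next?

First component: -4, 3, 10, 17, 24, 31, 38 → 45 (+7 each step).
Second component: perfect squares: 4², 5², 6², …; 16, 25, 36, 49, 64, 81, 100 → 121.
Third component: perfect squares: 3², 4², 5², …, so 9, 16, 25, 36, 49, 64, 81 → 100.
Combining the parts gives (45 : 121 : 100).

(45 : 121 : 100)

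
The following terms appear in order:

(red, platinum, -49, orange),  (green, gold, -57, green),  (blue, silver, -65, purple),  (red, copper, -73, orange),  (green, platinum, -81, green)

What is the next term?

First colour: red, green, blue, red, green → blue (repeats red → green → blue).
Metal: repeats platinum → gold → silver → copper, so platinum, gold, silver, copper, platinum → gold.
Third entry goes -49, -57, -65, -73, -81 → -89 (−8 each step).
Second colour — repeats orange → green → purple: orange, green, purple, orange, green → purple.
So the next term is (blue, gold, -89, purple).

(blue, gold, -89, purple)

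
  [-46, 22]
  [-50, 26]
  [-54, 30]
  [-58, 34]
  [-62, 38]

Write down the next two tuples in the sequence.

[-66, 42], [-70, 46]

First component — −4 each step: -46, -50, -54, -58, -62 → -66 → -70.
Second component: 22, 26, 30, 34, 38 → 42 → 46 (together with the first component always sums to -24).
So the next two tuples are [-66, 42] and [-70, 46].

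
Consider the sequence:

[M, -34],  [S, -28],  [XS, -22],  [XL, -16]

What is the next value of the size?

L

Size: runs backward through clothing sizes XS→XL, so M, S, XS, XL → L.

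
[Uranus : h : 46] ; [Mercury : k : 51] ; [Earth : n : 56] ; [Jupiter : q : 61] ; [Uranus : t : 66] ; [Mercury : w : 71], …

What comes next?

Planet: repeats Uranus → Mercury → Earth → Jupiter; Uranus, Mercury, Earth, Jupiter, Uranus, Mercury → Earth.
Letter: letters move forward 3 places in the alphabet, so h, k, n, q, t, w → z.
Third component: +5 each step, so 46, 51, 56, 61, 66, 71 → 76.
So the next tuple is [Earth : z : 76].

[Earth : z : 76]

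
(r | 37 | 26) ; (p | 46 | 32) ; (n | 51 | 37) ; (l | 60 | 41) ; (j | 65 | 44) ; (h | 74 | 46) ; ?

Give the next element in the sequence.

(f | 79 | 47)

Letter: letters move back 2 places in the alphabet; r, p, n, l, j, h → f.
Second value — alternating steps +9, +5, +9, +5, …: 37, 46, 51, 60, 65, 74 → 79.
Third value: differences are 6, 5, 4, … (decreasing by 1 each time), so 26, 32, 37, 41, 44, 46 → 47.
So the next element is (f | 79 | 47).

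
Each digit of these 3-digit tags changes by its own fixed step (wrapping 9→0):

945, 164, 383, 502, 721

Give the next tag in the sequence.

First digit — +2 each step, mod 10: 9, 1, 3, 5, 7 → 9.
For the second digit, +2 each step, mod 10: 4, 6, 8, 0, 2 → 4.
Third digit: −1 each step, mod 10, so 5, 4, 3, 2, 1 → 0.
So the next tag is 940.

940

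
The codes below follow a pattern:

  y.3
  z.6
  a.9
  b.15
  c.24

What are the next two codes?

Letter: y, z, a, b, c → d → e (letters move forward 1 place in the alphabet, wrapping Z→A).
Second component — each term is the sum of the two before it: 3, 6, 9, 15, 24 → 39 → 63.
So the next two codes are d.39 and e.63.

d.39 then e.63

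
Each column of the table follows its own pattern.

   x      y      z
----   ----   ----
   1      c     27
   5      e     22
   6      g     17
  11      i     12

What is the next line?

17  k  7

Column x: 1, 5, 6, 11 → 17 (each term is the sum of the two before it).
Column y goes c, e, g, i → k (letters move forward 2 places in the alphabet).
Column z: 27, 22, 17, 12 → 7 (−5 each step).
So the next line is 17  k  7.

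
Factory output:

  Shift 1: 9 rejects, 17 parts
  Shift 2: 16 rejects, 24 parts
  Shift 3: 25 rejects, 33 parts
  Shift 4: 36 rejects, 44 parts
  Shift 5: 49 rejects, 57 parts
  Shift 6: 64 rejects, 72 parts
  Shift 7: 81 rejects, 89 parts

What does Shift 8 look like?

100 rejects, 108 parts

For the rejects, perfect squares: 3², 4², 5², …: 9, 16, 25, 36, 49, 64, 81 → 100.
For the parts, always 8 more than the rejects: 17, 24, 33, 44, 57, 72, 89 → 108.
Combining the parts gives 100 rejects, 108 parts.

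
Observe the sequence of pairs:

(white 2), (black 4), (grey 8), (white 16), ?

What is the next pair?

For the shade, repeats white → black → grey: white, black, grey, white → black.
Second coordinate: ×2 each step; 2, 4, 8, 16 → 32.
Combining the parts gives (black 32).

(black 32)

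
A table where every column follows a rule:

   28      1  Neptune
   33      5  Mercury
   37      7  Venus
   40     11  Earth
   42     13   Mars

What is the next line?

First component: differences are 5, 4, 3, … (decreasing by 1 each time); 28, 33, 37, 40, 42 → 43.
Second component: alternating steps +4, +2, +4, +2, …; 1, 5, 7, 11, 13 → 17.
Planet — runs through the planets Mercury→Neptune: Neptune, Mercury, Venus, Earth, Mars → Jupiter.
Putting it together: 43  17  Jupiter.

43  17  Jupiter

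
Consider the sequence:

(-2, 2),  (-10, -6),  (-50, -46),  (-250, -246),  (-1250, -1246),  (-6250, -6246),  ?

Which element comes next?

(-31250, -31246)

For the first component, ×5 each step: -2, -10, -50, -250, -1250, -6250 → -31250.
Second component — always 4 more than the first component: 2, -6, -46, -246, -1246, -6246 → -31246.
So the next element is (-31250, -31246).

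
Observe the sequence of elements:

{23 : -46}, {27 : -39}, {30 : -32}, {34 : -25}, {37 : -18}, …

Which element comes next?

First slot goes 23, 27, 30, 34, 37 → 41 (alternating steps +4, +3, +4, +3, …).
Second slot goes -46, -39, -32, -25, -18 → -11 (+7 each step).
Putting it together: {41 : -11}.

{41 : -11}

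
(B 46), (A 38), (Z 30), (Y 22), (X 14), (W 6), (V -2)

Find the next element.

(U -10)

Letter: B, A, Z, Y, X, W, V → U (letters move back 1 place in the alphabet, wrapping A→Z).
Second part: 46, 38, 30, 22, 14, 6, -2 → -10 (−8 each step).
Putting it together: (U -10).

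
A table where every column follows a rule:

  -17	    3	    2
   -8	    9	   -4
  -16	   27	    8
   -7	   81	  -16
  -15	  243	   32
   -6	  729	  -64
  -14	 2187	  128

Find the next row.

-5  6561  -256

First component: alternating steps +9, −8, +9, −8, …; -17, -8, -16, -7, -15, -6, -14 → -5.
Second component goes 3, 9, 27, 81, 243, 729, 2187 → 6561 (×3 each step).
Third component: ×(-2) each step; 2, -4, 8, -16, 32, -64, 128 → -256.
Putting it together: -5  6561  -256.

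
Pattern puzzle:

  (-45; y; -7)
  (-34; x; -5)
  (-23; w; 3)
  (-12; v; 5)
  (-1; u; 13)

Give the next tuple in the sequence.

First part: -45, -34, -23, -12, -1 → 10 (+11 each step).
Letter: y, x, w, v, u → t (letters move back 1 place in the alphabet).
Third part goes -7, -5, 3, 5, 13 → 15 (alternating steps +2, +8, +2, +8, …).
Putting it together: (10; t; 15).

(10; t; 15)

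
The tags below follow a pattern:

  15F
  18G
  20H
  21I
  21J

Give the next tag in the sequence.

For the first component, differences are 3, 2, 1, … (decreasing by 1 each time): 15, 18, 20, 21, 21 → 20.
Letter: letters move forward 1 place in the alphabet, so F, G, H, I, J → K.
Putting it together: 20K.

20K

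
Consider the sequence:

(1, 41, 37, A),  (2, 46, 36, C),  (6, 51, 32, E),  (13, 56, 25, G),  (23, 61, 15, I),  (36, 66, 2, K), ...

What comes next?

(52, 71, -14, M)

First component — differences are 1, 4, 7, … (increasing by 3 each time): 1, 2, 6, 13, 23, 36 → 52.
Second component: +5 each step; 41, 46, 51, 56, 61, 66 → 71.
Third component goes 37, 36, 32, 25, 15, 2 → -14 (together with the first component always sums to 38).
Letter goes A, C, E, G, I, K → M (letters move forward 2 places in the alphabet).
Putting it together: (52, 71, -14, M).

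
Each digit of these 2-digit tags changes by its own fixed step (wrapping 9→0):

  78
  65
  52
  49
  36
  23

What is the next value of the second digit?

0

Second digit: −3 each step, mod 10, so 8, 5, 2, 9, 6, 3 → 0.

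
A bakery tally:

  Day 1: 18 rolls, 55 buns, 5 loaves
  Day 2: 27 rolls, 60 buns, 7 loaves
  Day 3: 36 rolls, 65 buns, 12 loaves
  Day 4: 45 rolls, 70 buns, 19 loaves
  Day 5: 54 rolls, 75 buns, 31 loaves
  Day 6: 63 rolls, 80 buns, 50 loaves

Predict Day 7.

Rolls — +9 each step: 18, 27, 36, 45, 54, 63 → 72.
Buns: 55, 60, 65, 70, 75, 80 → 85 (+5 each step).
Loaves: each term is the sum of the two before it; 5, 7, 12, 19, 31, 50 → 81.
Putting it together: 72 rolls, 85 buns, 81 loaves.

72 rolls, 85 buns, 81 loaves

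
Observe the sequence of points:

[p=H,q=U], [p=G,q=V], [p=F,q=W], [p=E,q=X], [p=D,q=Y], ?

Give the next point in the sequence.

P — letters move back 1 place in the alphabet: H, G, F, E, D → C.
Q: U, V, W, X, Y → Z (letters move forward 1 place in the alphabet).
So the next point is [p=C,q=Z].

[p=C,q=Z]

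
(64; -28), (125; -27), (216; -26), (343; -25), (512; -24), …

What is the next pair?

(729; -23)

For the first part, perfect cubes: 4³, 5³, 6³, …: 64, 125, 216, 343, 512 → 729.
Second part: +1 each step, so -28, -27, -26, -25, -24 → -23.
So the next pair is (729; -23).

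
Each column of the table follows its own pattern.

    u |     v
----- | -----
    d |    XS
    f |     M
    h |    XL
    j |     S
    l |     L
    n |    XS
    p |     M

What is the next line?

r  XL

Column u — letters move forward 2 places in the alphabet: d, f, h, j, l, n, p → r.
Column v — repeats XS → M → XL → S → L: XS, M, XL, S, L, XS, M → XL.
Combining the parts gives r  XL.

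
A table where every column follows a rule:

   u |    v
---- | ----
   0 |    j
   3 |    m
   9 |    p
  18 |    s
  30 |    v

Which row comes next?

Column u: differences are 3, 6, 9, … (increasing by 3 each time); 0, 3, 9, 18, 30 → 45.
Column v: j, m, p, s, v → y (letters move forward 3 places in the alphabet).
Putting it together: 45  y.

45  y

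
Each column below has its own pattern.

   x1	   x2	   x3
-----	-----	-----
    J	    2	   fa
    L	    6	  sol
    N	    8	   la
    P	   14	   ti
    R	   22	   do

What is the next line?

Column x1: J, L, N, P, R → T (letters move forward 2 places in the alphabet).
Column x2 — each term is the sum of the two before it: 2, 6, 8, 14, 22 → 36.
For the column x3, runs through the solfège scale do→ti: fa, sol, la, ti, do → re.
Putting it together: T  36  re.

T  36  re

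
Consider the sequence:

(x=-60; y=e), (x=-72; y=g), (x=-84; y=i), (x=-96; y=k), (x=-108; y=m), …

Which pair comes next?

(x=-120; y=o)

X goes -60, -72, -84, -96, -108 → -120 (−12 each step).
Y: letters move forward 2 places in the alphabet; e, g, i, k, m → o.
Putting it together: (x=-120; y=o).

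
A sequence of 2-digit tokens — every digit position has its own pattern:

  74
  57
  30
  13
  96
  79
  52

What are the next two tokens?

First digit — −2 each step, mod 10: 7, 5, 3, 1, 9, 7, 5 → 3 → 1.
Second digit: 4, 7, 0, 3, 6, 9, 2 → 5 → 8 (+3 each step, mod 10).
So the next two tokens are 35 and 18.

35 then 18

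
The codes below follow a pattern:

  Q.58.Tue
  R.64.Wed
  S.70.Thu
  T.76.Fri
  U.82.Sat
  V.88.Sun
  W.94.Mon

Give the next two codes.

X.100.Tue then Y.106.Wed

For the letter, letters move forward 1 place in the alphabet: Q, R, S, T, U, V, W → X → Y.
Second component goes 58, 64, 70, 76, 82, 88, 94 → 100 → 106 (+6 each step).
Day: runs through the weekdays Mon→Sun, so Tue, Wed, Thu, Fri, Sat, Sun, Mon → Tue → Wed.
Putting the parts together: X.100.Tue and then Y.106.Wed.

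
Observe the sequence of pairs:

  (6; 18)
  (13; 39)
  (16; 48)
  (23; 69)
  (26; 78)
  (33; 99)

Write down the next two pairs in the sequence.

First component goes 6, 13, 16, 23, 26, 33 → 36 → 43 (alternating steps +7, +3, +7, +3, …).
Second component — always 3 × the first component: 18, 39, 48, 69, 78, 99 → 108 → 129.
Putting the parts together: (36; 108) and then (43; 129).

(36; 108), (43; 129)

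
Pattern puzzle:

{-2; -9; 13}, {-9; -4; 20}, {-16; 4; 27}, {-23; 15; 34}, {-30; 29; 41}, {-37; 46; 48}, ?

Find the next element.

First component — −7 each step: -2, -9, -16, -23, -30, -37 → -44.
Second component: differences are 5, 8, 11, … (increasing by 3 each time); -9, -4, 4, 15, 29, 46 → 66.
Third component — together with the first component always sums to 11: 13, 20, 27, 34, 41, 48 → 55.
So the next element is {-44; 66; 55}.

{-44; 66; 55}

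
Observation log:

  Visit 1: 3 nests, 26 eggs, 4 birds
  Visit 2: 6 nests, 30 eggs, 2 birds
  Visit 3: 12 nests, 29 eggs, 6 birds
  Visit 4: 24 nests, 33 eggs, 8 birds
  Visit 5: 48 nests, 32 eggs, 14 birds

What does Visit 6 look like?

96 nests, 36 eggs, 22 birds

For the nests, ×2 each step: 3, 6, 12, 24, 48 → 96.
Eggs: alternating steps +4, −1, +4, −1, …, so 26, 30, 29, 33, 32 → 36.
Birds: each term is the sum of the two before it, so 4, 2, 6, 8, 14 → 22.
Combining the parts gives 96 nests, 36 eggs, 22 birds.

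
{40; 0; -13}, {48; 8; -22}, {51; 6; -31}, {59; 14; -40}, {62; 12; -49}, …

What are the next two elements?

{70; 20; -58}, {73; 18; -67}

First slot: alternating steps +8, +3, +8, +3, …, so 40, 48, 51, 59, 62 → 70 → 73.
Second slot: alternating steps +8, −2, +8, −2, …, so 0, 8, 6, 14, 12 → 20 → 18.
Third slot: -13, -22, -31, -40, -49 → -58 → -67 (−9 each step).
So the next two elements are {70; 20; -58} and {73; 18; -67}.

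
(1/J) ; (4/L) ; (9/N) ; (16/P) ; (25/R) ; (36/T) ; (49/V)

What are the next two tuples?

(64/X), (81/Z)

For the first part, perfect squares: 1², 2², 3², …: 1, 4, 9, 16, 25, 36, 49 → 64 → 81.
Letter goes J, L, N, P, R, T, V → X → Z (letters move forward 2 places in the alphabet).
Putting the parts together: (64/X) and then (81/Z).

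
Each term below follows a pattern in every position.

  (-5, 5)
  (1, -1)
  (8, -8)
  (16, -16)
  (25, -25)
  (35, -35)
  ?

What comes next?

(46, -46)

First slot: differences are 6, 7, 8, … (increasing by 1 each time); -5, 1, 8, 16, 25, 35 → 46.
Second slot: always the negative of the first slot; 5, -1, -8, -16, -25, -35 → -46.
Putting it together: (46, -46).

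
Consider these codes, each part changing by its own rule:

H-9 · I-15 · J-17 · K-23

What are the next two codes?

L-25 then M-31

Letter: H, I, J, K → L → M (letters move forward 1 place in the alphabet).
Second component: 9, 15, 17, 23 → 25 → 31 (alternating steps +6, +2, +6, +2, …).
So the next two codes are L-25 and M-31.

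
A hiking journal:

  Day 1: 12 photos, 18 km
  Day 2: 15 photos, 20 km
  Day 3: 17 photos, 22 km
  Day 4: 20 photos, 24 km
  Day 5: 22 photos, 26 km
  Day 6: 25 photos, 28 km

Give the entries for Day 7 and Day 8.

Photos: 12, 15, 17, 20, 22, 25 → 27 → 30 (alternating steps +3, +2, +3, +2, …).
For the km, +2 each step: 18, 20, 22, 24, 26, 28 → 30 → 32.
Putting the parts together: 27 photos, 30 km and then 30 photos, 32 km.

27 photos, 30 km; 30 photos, 32 km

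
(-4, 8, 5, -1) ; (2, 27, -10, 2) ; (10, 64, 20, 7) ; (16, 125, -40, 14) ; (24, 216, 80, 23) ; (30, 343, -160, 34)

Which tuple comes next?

(38, 512, 320, 47)

First part: alternating steps +6, +8, +6, +8, …, so -4, 2, 10, 16, 24, 30 → 38.
Second part — perfect cubes: 2³, 3³, 4³, …: 8, 27, 64, 125, 216, 343 → 512.
Third part: 5, -10, 20, -40, 80, -160 → 320 (×(-2) each step).
Fourth part: -1, 2, 7, 14, 23, 34 → 47 (differences are 3, 5, 7, … (increasing by 2 each time)).
Putting it together: (38, 512, 320, 47).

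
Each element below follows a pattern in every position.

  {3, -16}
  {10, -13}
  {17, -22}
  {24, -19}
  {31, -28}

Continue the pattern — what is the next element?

For the first part, +7 each step: 3, 10, 17, 24, 31 → 38.
Second part: -16, -13, -22, -19, -28 → -25 (alternating steps +3, −9, +3, −9, …).
Combining the parts gives {38, -25}.

{38, -25}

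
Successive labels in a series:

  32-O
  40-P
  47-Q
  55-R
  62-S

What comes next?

For the first component, alternating steps +8, +7, +8, +7, …: 32, 40, 47, 55, 62 → 70.
Letter — letters move forward 1 place in the alphabet: O, P, Q, R, S → T.
Putting it together: 70-T.

70-T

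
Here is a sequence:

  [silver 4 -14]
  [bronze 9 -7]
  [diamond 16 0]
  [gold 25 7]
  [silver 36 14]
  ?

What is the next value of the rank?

Rank: silver, bronze, diamond, gold, silver → bronze (repeats silver → bronze → diamond → gold).

bronze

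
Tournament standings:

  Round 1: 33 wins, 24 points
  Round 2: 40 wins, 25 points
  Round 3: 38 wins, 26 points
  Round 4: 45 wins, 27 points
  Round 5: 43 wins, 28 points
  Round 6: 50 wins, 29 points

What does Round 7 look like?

48 wins, 30 points

Wins goes 33, 40, 38, 45, 43, 50 → 48 (alternating steps +7, −2, +7, −2, …).
Points: +1 each step; 24, 25, 26, 27, 28, 29 → 30.
So the next line is 48 wins, 30 points.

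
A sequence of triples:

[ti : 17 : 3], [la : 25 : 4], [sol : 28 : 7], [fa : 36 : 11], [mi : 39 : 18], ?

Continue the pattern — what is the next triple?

Note: ti, la, sol, fa, mi → re (runs backward through the solfège scale do→ti).
Second part — alternating steps +8, +3, +8, +3, …: 17, 25, 28, 36, 39 → 47.
Third part: 3, 4, 7, 11, 18 → 29 (each term is the sum of the two before it).
Putting it together: [re : 47 : 29].

[re : 47 : 29]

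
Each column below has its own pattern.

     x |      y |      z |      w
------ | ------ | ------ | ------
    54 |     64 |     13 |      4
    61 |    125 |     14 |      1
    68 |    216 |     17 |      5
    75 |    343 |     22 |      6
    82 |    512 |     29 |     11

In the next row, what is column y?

Column y goes 64, 125, 216, 343, 512 → 729 (perfect cubes: 4³, 5³, 6³, …).

729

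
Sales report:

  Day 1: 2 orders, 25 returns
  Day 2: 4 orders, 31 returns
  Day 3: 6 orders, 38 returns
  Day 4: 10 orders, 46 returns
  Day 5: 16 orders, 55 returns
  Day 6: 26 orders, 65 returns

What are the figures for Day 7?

Orders: 2, 4, 6, 10, 16, 26 → 42 (each term is the sum of the two before it).
Returns: differences are 6, 7, 8, … (increasing by 1 each time); 25, 31, 38, 46, 55, 65 → 76.
Combining the parts gives 42 orders, 76 returns.

42 orders, 76 returns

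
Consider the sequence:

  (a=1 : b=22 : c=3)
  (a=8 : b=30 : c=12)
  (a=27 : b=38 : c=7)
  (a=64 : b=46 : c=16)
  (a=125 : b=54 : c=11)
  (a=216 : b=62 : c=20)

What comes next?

(a=343 : b=70 : c=15)

A — perfect cubes: 1³, 2³, 3³, …: 1, 8, 27, 64, 125, 216 → 343.
For the b, +8 each step: 22, 30, 38, 46, 54, 62 → 70.
C: alternating steps +9, −5, +9, −5, …; 3, 12, 7, 16, 11, 20 → 15.
Combining the parts gives (a=343 : b=70 : c=15).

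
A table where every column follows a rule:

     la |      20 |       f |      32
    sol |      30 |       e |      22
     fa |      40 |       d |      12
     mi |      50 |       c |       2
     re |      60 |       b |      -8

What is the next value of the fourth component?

-18

For the note, runs backward through the solfège scale do→ti: la, sol, fa, mi, re → do.
Second component goes 20, 30, 40, 50, 60 → 70 (+10 each step).
Letter — letters move back 1 place in the alphabet: f, e, d, c, b → a.
Fourth component: 32, 22, 12, 2, -8 → -18 (together with the second component always sums to 52).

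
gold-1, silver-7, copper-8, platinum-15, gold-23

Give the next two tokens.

silver-38, copper-61

For the metal, repeats gold → silver → copper → platinum: gold, silver, copper, platinum, gold → silver → copper.
Second component goes 1, 7, 8, 15, 23 → 38 → 61 (each term is the sum of the two before it).
Putting the parts together: silver-38 and then copper-61.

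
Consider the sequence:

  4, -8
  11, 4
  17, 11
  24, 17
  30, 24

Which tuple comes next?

37, 30

First coordinate — alternating steps +7, +6, +7, +6, …: 4, 11, 17, 24, 30 → 37.
For the second coordinate, always the previous value of the first coordinate: -8, 4, 11, 17, 24 → 30.
So the next tuple is 37, 30.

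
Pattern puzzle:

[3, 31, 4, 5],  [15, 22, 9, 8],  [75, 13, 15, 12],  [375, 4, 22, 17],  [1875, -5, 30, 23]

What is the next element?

For the first slot, ×5 each step: 3, 15, 75, 375, 1875 → 9375.
Second slot: 31, 22, 13, 4, -5 → -14 (−9 each step).
Third slot goes 4, 9, 15, 22, 30 → 39 (differences are 5, 6, 7, … (increasing by 1 each time)).
Fourth slot — differences are 3, 4, 5, … (increasing by 1 each time): 5, 8, 12, 17, 23 → 30.
Combining the parts gives [9375, -14, 39, 30].

[9375, -14, 39, 30]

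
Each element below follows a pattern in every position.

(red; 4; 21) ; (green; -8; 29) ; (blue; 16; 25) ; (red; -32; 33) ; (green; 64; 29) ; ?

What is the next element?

(blue; -128; 37)

Colour: repeats red → green → blue; red, green, blue, red, green → blue.
For the second coordinate, ×(-2) each step: 4, -8, 16, -32, 64 → -128.
For the third coordinate, alternating steps +8, −4, +8, −4, …: 21, 29, 25, 33, 29 → 37.
Combining the parts gives (blue; -128; 37).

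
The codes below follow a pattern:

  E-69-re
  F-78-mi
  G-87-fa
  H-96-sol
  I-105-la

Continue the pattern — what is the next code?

J-114-ti

Letter: E, F, G, H, I → J (letters move forward 1 place in the alphabet).
Second component: +9 each step; 69, 78, 87, 96, 105 → 114.
Note — runs through the solfège scale do→ti: re, mi, fa, sol, la → ti.
So the next code is J-114-ti.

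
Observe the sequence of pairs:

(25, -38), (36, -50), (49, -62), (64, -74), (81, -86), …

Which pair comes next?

First entry: 25, 36, 49, 64, 81 → 100 (perfect squares: 5², 6², 7², …).
For the second entry, −12 each step: -38, -50, -62, -74, -86 → -98.
So the next pair is (100, -98).

(100, -98)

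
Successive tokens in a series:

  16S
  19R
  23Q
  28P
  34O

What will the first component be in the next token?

First component: differences are 3, 4, 5, … (increasing by 1 each time); 16, 19, 23, 28, 34 → 41.
Letter: letters move back 1 place in the alphabet, so S, R, Q, P, O → N.

41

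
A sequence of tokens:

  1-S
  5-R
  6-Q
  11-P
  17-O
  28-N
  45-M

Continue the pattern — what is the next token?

73-L

First component: each term is the sum of the two before it, so 1, 5, 6, 11, 17, 28, 45 → 73.
For the letter, letters move back 1 place in the alphabet: S, R, Q, P, O, N, M → L.
Combining the parts gives 73-L.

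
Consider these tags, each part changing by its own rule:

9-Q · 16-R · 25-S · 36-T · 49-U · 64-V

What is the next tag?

81-W

For the first component, perfect squares: 3², 4², 5², …: 9, 16, 25, 36, 49, 64 → 81.
Letter — letters move forward 1 place in the alphabet: Q, R, S, T, U, V → W.
Combining the parts gives 81-W.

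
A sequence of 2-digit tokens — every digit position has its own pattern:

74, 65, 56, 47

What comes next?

First digit: −1 each step, mod 10; 7, 6, 5, 4 → 3.
Second digit — +1 each step, mod 10: 4, 5, 6, 7 → 8.
Combining the parts gives 38.

38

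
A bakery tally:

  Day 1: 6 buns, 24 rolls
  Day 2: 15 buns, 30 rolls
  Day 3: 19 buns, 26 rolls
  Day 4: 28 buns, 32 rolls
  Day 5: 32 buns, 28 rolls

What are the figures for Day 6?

41 buns, 34 rolls

Buns — alternating steps +9, +4, +9, +4, …: 6, 15, 19, 28, 32 → 41.
Rolls — alternating steps +6, −4, +6, −4, …: 24, 30, 26, 32, 28 → 34.
So the next record is 41 buns, 34 rolls.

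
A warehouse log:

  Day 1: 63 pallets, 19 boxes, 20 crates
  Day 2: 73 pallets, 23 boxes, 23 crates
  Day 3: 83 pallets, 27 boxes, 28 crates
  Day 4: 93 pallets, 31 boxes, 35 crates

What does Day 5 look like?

103 pallets, 35 boxes, 44 crates

Pallets: 63, 73, 83, 93 → 103 (+10 each step).
Boxes: 19, 23, 27, 31 → 35 (+4 each step).
Crates: 20, 23, 28, 35 → 44 (differences are 3, 5, 7, … (increasing by 2 each time)).
Putting it together: 103 pallets, 35 boxes, 44 crates.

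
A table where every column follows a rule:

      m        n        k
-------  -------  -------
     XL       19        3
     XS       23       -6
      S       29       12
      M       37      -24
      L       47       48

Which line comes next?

XL  59  -96

Column m: runs through clothing sizes XS→XL; XL, XS, S, M, L → XL.
Column n: differences are 4, 6, 8, … (increasing by 2 each time), so 19, 23, 29, 37, 47 → 59.
Column k: ×(-2) each step, so 3, -6, 12, -24, 48 → -96.
Putting it together: XL  59  -96.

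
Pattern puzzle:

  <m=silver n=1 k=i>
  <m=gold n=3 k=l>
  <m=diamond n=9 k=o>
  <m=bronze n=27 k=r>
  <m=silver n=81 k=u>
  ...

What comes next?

<m=gold n=243 k=x>

M goes silver, gold, diamond, bronze, silver → gold (repeats silver → gold → diamond → bronze).
For the n, ×3 each step: 1, 3, 9, 27, 81 → 243.
K: letters move forward 3 places in the alphabet, so i, l, o, r, u → x.
Putting it together: <m=gold n=243 k=x>.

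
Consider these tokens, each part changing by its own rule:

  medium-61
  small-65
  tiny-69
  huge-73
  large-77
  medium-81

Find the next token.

Size: repeats medium → small → tiny → huge → large, so medium, small, tiny, huge, large, medium → small.
Second component goes 61, 65, 69, 73, 77, 81 → 85 (+4 each step).
Putting it together: small-85.

small-85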